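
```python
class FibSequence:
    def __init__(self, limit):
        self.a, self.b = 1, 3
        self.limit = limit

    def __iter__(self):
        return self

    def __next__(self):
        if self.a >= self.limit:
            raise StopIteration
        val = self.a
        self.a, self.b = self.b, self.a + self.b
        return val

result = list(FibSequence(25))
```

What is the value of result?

Step 1: Fibonacci-like sequence (a=1, b=3) until >= 25:
  Yield 1, then a,b = 3,4
  Yield 3, then a,b = 4,7
  Yield 4, then a,b = 7,11
  Yield 7, then a,b = 11,18
  Yield 11, then a,b = 18,29
  Yield 18, then a,b = 29,47
Step 2: 29 >= 25, stop.
Therefore result = [1, 3, 4, 7, 11, 18].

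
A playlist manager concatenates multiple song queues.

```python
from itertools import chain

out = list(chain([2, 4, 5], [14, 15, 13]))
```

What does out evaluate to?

Step 1: chain() concatenates iterables: [2, 4, 5] + [14, 15, 13].
Therefore out = [2, 4, 5, 14, 15, 13].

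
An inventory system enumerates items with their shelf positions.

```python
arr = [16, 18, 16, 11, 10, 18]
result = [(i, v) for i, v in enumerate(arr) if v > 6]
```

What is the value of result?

Step 1: Filter enumerate([16, 18, 16, 11, 10, 18]) keeping v > 6:
  (0, 16): 16 > 6, included
  (1, 18): 18 > 6, included
  (2, 16): 16 > 6, included
  (3, 11): 11 > 6, included
  (4, 10): 10 > 6, included
  (5, 18): 18 > 6, included
Therefore result = [(0, 16), (1, 18), (2, 16), (3, 11), (4, 10), (5, 18)].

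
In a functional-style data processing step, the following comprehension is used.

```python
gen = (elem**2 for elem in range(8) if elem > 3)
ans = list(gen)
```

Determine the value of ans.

Step 1: For range(8), keep elem > 3, then square:
  elem=0: 0 <= 3, excluded
  elem=1: 1 <= 3, excluded
  elem=2: 2 <= 3, excluded
  elem=3: 3 <= 3, excluded
  elem=4: 4 > 3, yield 4**2 = 16
  elem=5: 5 > 3, yield 5**2 = 25
  elem=6: 6 > 3, yield 6**2 = 36
  elem=7: 7 > 3, yield 7**2 = 49
Therefore ans = [16, 25, 36, 49].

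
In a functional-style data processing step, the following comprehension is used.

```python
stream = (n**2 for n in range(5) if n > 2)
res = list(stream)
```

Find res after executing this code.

Step 1: For range(5), keep n > 2, then square:
  n=0: 0 <= 2, excluded
  n=1: 1 <= 2, excluded
  n=2: 2 <= 2, excluded
  n=3: 3 > 2, yield 3**2 = 9
  n=4: 4 > 2, yield 4**2 = 16
Therefore res = [9, 16].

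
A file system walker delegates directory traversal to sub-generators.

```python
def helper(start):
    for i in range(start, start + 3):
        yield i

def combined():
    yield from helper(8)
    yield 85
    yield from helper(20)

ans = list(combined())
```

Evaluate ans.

Step 1: combined() delegates to helper(8):
  yield 8
  yield 9
  yield 10
Step 2: yield 85
Step 3: Delegates to helper(20):
  yield 20
  yield 21
  yield 22
Therefore ans = [8, 9, 10, 85, 20, 21, 22].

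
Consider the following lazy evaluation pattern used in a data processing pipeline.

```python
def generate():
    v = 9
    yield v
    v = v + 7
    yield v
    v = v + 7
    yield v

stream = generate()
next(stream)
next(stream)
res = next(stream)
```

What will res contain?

Step 1: Trace through generator execution:
  Yield 1: v starts at 9, yield 9
  Yield 2: v = 9 + 7 = 16, yield 16
  Yield 3: v = 16 + 7 = 23, yield 23
Step 2: First next() gets 9, second next() gets the second value, third next() yields 23.
Therefore res = 23.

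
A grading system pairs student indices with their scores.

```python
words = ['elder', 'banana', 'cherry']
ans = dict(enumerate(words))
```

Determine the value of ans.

Step 1: enumerate pairs indices with words:
  0 -> 'elder'
  1 -> 'banana'
  2 -> 'cherry'
Therefore ans = {0: 'elder', 1: 'banana', 2: 'cherry'}.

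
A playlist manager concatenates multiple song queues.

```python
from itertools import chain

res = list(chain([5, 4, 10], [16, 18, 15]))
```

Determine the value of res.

Step 1: chain() concatenates iterables: [5, 4, 10] + [16, 18, 15].
Therefore res = [5, 4, 10, 16, 18, 15].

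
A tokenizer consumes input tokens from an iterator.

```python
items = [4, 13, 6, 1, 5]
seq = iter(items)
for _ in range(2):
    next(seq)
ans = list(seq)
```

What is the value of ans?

Step 1: Create iterator over [4, 13, 6, 1, 5].
Step 2: Advance 2 positions (consuming [4, 13]).
Step 3: list() collects remaining elements: [6, 1, 5].
Therefore ans = [6, 1, 5].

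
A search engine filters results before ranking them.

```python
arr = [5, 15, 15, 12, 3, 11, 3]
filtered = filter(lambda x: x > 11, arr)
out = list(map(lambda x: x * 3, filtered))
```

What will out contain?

Step 1: Filter arr for elements > 11:
  5: removed
  15: kept
  15: kept
  12: kept
  3: removed
  11: removed
  3: removed
Step 2: Map x * 3 on filtered [15, 15, 12]:
  15 -> 45
  15 -> 45
  12 -> 36
Therefore out = [45, 45, 36].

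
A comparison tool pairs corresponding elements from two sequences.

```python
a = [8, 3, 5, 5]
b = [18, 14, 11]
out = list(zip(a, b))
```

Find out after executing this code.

Step 1: zip stops at shortest (len(a)=4, len(b)=3):
  Index 0: (8, 18)
  Index 1: (3, 14)
  Index 2: (5, 11)
Step 2: Last element of a (5) has no pair, dropped.
Therefore out = [(8, 18), (3, 14), (5, 11)].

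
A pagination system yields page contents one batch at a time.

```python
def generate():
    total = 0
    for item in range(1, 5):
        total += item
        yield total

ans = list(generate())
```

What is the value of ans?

Step 1: Generator accumulates running sum:
  item=1: total = 1, yield 1
  item=2: total = 3, yield 3
  item=3: total = 6, yield 6
  item=4: total = 10, yield 10
Therefore ans = [1, 3, 6, 10].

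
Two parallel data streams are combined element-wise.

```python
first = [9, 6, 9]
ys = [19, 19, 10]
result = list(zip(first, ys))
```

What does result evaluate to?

Step 1: zip pairs elements at same index:
  Index 0: (9, 19)
  Index 1: (6, 19)
  Index 2: (9, 10)
Therefore result = [(9, 19), (6, 19), (9, 10)].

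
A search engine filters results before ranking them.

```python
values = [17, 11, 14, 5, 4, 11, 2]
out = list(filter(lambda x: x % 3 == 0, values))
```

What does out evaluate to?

Step 1: Filter elements divisible by 3:
  17 % 3 = 2: removed
  11 % 3 = 2: removed
  14 % 3 = 2: removed
  5 % 3 = 2: removed
  4 % 3 = 1: removed
  11 % 3 = 2: removed
  2 % 3 = 2: removed
Therefore out = [].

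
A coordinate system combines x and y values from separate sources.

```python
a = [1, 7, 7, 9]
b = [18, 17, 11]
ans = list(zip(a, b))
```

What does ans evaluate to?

Step 1: zip stops at shortest (len(a)=4, len(b)=3):
  Index 0: (1, 18)
  Index 1: (7, 17)
  Index 2: (7, 11)
Step 2: Last element of a (9) has no pair, dropped.
Therefore ans = [(1, 18), (7, 17), (7, 11)].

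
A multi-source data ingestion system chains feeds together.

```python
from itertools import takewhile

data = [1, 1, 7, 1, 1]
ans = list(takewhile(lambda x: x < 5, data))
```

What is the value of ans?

Step 1: takewhile stops at first element >= 5:
  1 < 5: take
  1 < 5: take
  7 >= 5: stop
Therefore ans = [1, 1].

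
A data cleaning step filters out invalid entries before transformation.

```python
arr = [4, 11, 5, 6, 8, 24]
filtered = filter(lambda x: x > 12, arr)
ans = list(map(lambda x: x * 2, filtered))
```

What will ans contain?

Step 1: Filter arr for elements > 12:
  4: removed
  11: removed
  5: removed
  6: removed
  8: removed
  24: kept
Step 2: Map x * 2 on filtered [24]:
  24 -> 48
Therefore ans = [48].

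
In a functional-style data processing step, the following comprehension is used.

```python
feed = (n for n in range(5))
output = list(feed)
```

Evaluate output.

Step 1: Generator expression iterates range(5): [0, 1, 2, 3, 4].
Step 2: list() collects all values.
Therefore output = [0, 1, 2, 3, 4].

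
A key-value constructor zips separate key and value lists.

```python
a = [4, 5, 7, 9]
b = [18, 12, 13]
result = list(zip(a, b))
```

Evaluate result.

Step 1: zip stops at shortest (len(a)=4, len(b)=3):
  Index 0: (4, 18)
  Index 1: (5, 12)
  Index 2: (7, 13)
Step 2: Last element of a (9) has no pair, dropped.
Therefore result = [(4, 18), (5, 12), (7, 13)].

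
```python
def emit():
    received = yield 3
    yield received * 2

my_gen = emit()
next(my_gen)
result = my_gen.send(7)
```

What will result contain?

Step 1: next(my_gen) advances to first yield, producing 3.
Step 2: send(7) resumes, received = 7.
Step 3: yield received * 2 = 7 * 2 = 14.
Therefore result = 14.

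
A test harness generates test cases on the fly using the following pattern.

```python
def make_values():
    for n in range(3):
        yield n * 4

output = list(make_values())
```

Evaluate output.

Step 1: For each n in range(3), yield n * 4:
  n=0: yield 0 * 4 = 0
  n=1: yield 1 * 4 = 4
  n=2: yield 2 * 4 = 8
Therefore output = [0, 4, 8].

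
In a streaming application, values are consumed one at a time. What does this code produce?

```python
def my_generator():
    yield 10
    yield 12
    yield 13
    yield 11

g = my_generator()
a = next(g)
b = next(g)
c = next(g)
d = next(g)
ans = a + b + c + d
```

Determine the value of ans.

Step 1: Create generator and consume all values:
  a = next(g) = 10
  b = next(g) = 12
  c = next(g) = 13
  d = next(g) = 11
Step 2: ans = 10 + 12 + 13 + 11 = 46.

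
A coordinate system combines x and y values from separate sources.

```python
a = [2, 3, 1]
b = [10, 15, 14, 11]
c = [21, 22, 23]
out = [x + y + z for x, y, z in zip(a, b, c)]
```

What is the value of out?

Step 1: zip three lists (truncates to shortest, len=3):
  2 + 10 + 21 = 33
  3 + 15 + 22 = 40
  1 + 14 + 23 = 38
Therefore out = [33, 40, 38].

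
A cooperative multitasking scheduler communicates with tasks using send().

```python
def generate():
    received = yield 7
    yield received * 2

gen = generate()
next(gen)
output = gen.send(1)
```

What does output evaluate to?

Step 1: next(gen) advances to first yield, producing 7.
Step 2: send(1) resumes, received = 1.
Step 3: yield received * 2 = 1 * 2 = 2.
Therefore output = 2.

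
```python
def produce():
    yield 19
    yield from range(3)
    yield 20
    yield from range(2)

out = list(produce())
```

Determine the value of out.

Step 1: Trace yields in order:
  yield 19
  yield 0
  yield 1
  yield 2
  yield 20
  yield 0
  yield 1
Therefore out = [19, 0, 1, 2, 20, 0, 1].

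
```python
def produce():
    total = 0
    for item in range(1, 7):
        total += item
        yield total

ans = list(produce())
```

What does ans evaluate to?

Step 1: Generator accumulates running sum:
  item=1: total = 1, yield 1
  item=2: total = 3, yield 3
  item=3: total = 6, yield 6
  item=4: total = 10, yield 10
  item=5: total = 15, yield 15
  item=6: total = 21, yield 21
Therefore ans = [1, 3, 6, 10, 15, 21].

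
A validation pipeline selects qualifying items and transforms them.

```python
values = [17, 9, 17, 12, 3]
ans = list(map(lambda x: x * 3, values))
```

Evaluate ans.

Step 1: Apply lambda x: x * 3 to each element:
  17 -> 51
  9 -> 27
  17 -> 51
  12 -> 36
  3 -> 9
Therefore ans = [51, 27, 51, 36, 9].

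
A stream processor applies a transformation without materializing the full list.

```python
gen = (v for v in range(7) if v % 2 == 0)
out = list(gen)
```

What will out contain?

Step 1: Filter range(7) keeping only even values:
  v=0: even, included
  v=1: odd, excluded
  v=2: even, included
  v=3: odd, excluded
  v=4: even, included
  v=5: odd, excluded
  v=6: even, included
Therefore out = [0, 2, 4, 6].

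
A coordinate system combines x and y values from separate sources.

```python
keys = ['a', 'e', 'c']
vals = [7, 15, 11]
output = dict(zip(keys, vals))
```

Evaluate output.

Step 1: zip pairs keys with values:
  'a' -> 7
  'e' -> 15
  'c' -> 11
Therefore output = {'a': 7, 'e': 15, 'c': 11}.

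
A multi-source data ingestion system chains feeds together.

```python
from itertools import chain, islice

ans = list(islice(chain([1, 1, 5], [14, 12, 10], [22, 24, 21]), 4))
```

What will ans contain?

Step 1: chain([1, 1, 5], [14, 12, 10], [22, 24, 21]) = [1, 1, 5, 14, 12, 10, 22, 24, 21].
Step 2: islice takes first 4 elements: [1, 1, 5, 14].
Therefore ans = [1, 1, 5, 14].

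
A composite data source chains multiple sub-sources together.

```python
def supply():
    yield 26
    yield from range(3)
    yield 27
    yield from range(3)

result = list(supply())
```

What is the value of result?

Step 1: Trace yields in order:
  yield 26
  yield 0
  yield 1
  yield 2
  yield 27
  yield 0
  yield 1
  yield 2
Therefore result = [26, 0, 1, 2, 27, 0, 1, 2].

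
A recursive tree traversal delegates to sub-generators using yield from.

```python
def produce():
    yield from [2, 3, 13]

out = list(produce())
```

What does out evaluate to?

Step 1: yield from delegates to the iterable, yielding each element.
Step 2: Collected values: [2, 3, 13].
Therefore out = [2, 3, 13].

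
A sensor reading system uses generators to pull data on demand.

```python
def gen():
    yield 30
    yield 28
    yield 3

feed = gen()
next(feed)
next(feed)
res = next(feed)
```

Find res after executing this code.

Step 1: gen() creates a generator.
Step 2: next(feed) yields 30 (consumed and discarded).
Step 3: next(feed) yields 28 (consumed and discarded).
Step 4: next(feed) yields 3, assigned to res.
Therefore res = 3.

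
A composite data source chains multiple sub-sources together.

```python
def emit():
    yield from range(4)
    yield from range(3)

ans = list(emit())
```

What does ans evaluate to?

Step 1: Trace yields in order:
  yield 0
  yield 1
  yield 2
  yield 3
  yield 0
  yield 1
  yield 2
Therefore ans = [0, 1, 2, 3, 0, 1, 2].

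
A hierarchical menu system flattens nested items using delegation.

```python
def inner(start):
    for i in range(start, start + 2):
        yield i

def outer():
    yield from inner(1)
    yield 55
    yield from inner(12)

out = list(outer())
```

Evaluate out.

Step 1: outer() delegates to inner(1):
  yield 1
  yield 2
Step 2: yield 55
Step 3: Delegates to inner(12):
  yield 12
  yield 13
Therefore out = [1, 2, 55, 12, 13].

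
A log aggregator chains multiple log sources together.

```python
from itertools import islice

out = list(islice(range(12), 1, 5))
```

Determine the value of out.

Step 1: islice(range(12), 1, 5) takes elements at indices [1, 5).
Step 2: Elements: [1, 2, 3, 4].
Therefore out = [1, 2, 3, 4].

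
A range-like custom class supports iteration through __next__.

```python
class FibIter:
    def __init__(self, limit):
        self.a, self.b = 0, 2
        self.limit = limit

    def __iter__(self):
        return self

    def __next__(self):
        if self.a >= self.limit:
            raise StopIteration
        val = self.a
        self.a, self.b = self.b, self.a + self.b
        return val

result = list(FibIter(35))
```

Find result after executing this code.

Step 1: Fibonacci-like sequence (a=0, b=2) until >= 35:
  Yield 0, then a,b = 2,2
  Yield 2, then a,b = 2,4
  Yield 2, then a,b = 4,6
  Yield 4, then a,b = 6,10
  Yield 6, then a,b = 10,16
  Yield 10, then a,b = 16,26
  Yield 16, then a,b = 26,42
  Yield 26, then a,b = 42,68
Step 2: 42 >= 35, stop.
Therefore result = [0, 2, 2, 4, 6, 10, 16, 26].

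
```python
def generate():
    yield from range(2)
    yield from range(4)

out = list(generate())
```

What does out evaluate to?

Step 1: Trace yields in order:
  yield 0
  yield 1
  yield 0
  yield 1
  yield 2
  yield 3
Therefore out = [0, 1, 0, 1, 2, 3].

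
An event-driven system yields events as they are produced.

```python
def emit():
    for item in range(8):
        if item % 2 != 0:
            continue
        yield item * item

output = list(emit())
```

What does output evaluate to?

Step 1: Only yield item**2 when item is divisible by 2:
  item=0: 0 % 2 == 0, yield 0**2 = 0
  item=2: 2 % 2 == 0, yield 2**2 = 4
  item=4: 4 % 2 == 0, yield 4**2 = 16
  item=6: 6 % 2 == 0, yield 6**2 = 36
Therefore output = [0, 4, 16, 36].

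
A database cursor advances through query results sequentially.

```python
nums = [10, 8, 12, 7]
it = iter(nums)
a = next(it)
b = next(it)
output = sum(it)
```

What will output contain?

Step 1: Create iterator over [10, 8, 12, 7].
Step 2: a = next() = 10, b = next() = 8.
Step 3: sum() of remaining [12, 7] = 19.
Therefore output = 19.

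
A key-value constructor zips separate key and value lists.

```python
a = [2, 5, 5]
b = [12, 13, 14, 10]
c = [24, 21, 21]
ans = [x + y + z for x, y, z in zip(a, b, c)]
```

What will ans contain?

Step 1: zip three lists (truncates to shortest, len=3):
  2 + 12 + 24 = 38
  5 + 13 + 21 = 39
  5 + 14 + 21 = 40
Therefore ans = [38, 39, 40].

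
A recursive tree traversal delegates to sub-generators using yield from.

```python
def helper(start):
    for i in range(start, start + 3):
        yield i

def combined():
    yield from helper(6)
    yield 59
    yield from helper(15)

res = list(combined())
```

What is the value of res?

Step 1: combined() delegates to helper(6):
  yield 6
  yield 7
  yield 8
Step 2: yield 59
Step 3: Delegates to helper(15):
  yield 15
  yield 16
  yield 17
Therefore res = [6, 7, 8, 59, 15, 16, 17].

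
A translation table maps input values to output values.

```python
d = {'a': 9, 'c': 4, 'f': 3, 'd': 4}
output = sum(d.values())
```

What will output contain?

Step 1: d.values() = [9, 4, 3, 4].
Step 2: sum = 20.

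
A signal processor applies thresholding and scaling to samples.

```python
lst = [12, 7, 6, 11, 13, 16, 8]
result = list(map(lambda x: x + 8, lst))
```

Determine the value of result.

Step 1: Apply lambda x: x + 8 to each element:
  12 -> 20
  7 -> 15
  6 -> 14
  11 -> 19
  13 -> 21
  16 -> 24
  8 -> 16
Therefore result = [20, 15, 14, 19, 21, 24, 16].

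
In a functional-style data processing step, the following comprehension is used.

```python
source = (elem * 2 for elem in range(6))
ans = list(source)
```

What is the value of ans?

Step 1: For each elem in range(6), compute elem*2:
  elem=0: 0*2 = 0
  elem=1: 1*2 = 2
  elem=2: 2*2 = 4
  elem=3: 3*2 = 6
  elem=4: 4*2 = 8
  elem=5: 5*2 = 10
Therefore ans = [0, 2, 4, 6, 8, 10].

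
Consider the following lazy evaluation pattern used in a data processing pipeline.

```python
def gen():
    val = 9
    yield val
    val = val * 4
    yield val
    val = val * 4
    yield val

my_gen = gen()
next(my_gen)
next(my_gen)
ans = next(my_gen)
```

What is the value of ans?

Step 1: Trace through generator execution:
  Yield 1: val starts at 9, yield 9
  Yield 2: val = 9 * 4 = 36, yield 36
  Yield 3: val = 36 * 4 = 144, yield 144
Step 2: First next() gets 9, second next() gets the second value, third next() yields 144.
Therefore ans = 144.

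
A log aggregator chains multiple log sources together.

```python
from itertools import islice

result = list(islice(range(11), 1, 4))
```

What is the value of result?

Step 1: islice(range(11), 1, 4) takes elements at indices [1, 4).
Step 2: Elements: [1, 2, 3].
Therefore result = [1, 2, 3].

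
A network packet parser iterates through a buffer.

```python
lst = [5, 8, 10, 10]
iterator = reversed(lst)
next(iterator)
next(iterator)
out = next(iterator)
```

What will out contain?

Step 1: reversed([5, 8, 10, 10]) gives iterator: [10, 10, 8, 5].
Step 2: First next() = 10, second next() = 10.
Step 3: Third next() = 8.
Therefore out = 8.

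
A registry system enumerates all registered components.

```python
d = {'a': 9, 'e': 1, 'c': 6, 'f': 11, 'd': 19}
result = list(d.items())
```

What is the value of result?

Step 1: d.items() returns (key, value) pairs in insertion order.
Therefore result = [('a', 9), ('e', 1), ('c', 6), ('f', 11), ('d', 19)].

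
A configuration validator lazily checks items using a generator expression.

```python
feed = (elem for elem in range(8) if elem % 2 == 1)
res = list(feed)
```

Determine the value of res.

Step 1: Filter range(8) keeping only odd values:
  elem=0: even, excluded
  elem=1: odd, included
  elem=2: even, excluded
  elem=3: odd, included
  elem=4: even, excluded
  elem=5: odd, included
  elem=6: even, excluded
  elem=7: odd, included
Therefore res = [1, 3, 5, 7].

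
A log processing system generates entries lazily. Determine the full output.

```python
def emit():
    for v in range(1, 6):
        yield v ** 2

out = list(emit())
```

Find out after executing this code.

Step 1: For each v in range(1, 6), yield v**2:
  v=1: yield 1**2 = 1
  v=2: yield 2**2 = 4
  v=3: yield 3**2 = 9
  v=4: yield 4**2 = 16
  v=5: yield 5**2 = 25
Therefore out = [1, 4, 9, 16, 25].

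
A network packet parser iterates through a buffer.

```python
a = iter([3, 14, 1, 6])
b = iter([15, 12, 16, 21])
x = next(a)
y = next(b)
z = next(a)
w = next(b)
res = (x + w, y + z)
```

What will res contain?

Step 1: a iterates [3, 14, 1, 6], b iterates [15, 12, 16, 21].
Step 2: x = next(a) = 3, y = next(b) = 15.
Step 3: z = next(a) = 14, w = next(b) = 12.
Step 4: res = (3 + 12, 15 + 14) = (15, 29).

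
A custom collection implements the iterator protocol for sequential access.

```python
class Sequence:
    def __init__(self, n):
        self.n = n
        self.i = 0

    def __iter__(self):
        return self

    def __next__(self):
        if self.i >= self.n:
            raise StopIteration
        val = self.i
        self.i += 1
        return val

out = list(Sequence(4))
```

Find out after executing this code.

Step 1: Sequence(4) creates an iterator counting 0 to 3.
Step 2: list() consumes all values: [0, 1, 2, 3].
Therefore out = [0, 1, 2, 3].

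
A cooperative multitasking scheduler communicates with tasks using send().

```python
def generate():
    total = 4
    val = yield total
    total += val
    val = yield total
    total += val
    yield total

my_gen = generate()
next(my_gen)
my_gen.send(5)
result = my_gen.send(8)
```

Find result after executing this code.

Step 1: next() -> yield total=4.
Step 2: send(5) -> val=5, total = 4+5 = 9, yield 9.
Step 3: send(8) -> val=8, total = 9+8 = 17, yield 17.
Therefore result = 17.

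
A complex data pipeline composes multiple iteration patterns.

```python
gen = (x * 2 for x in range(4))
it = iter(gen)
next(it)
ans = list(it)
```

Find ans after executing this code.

Step 1: Generator produces [0, 2, 4, 6].
Step 2: next(it) consumes first element (0).
Step 3: list(it) collects remaining: [2, 4, 6].
Therefore ans = [2, 4, 6].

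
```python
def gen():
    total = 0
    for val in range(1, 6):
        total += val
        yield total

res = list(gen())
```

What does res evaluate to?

Step 1: Generator accumulates running sum:
  val=1: total = 1, yield 1
  val=2: total = 3, yield 3
  val=3: total = 6, yield 6
  val=4: total = 10, yield 10
  val=5: total = 15, yield 15
Therefore res = [1, 3, 6, 10, 15].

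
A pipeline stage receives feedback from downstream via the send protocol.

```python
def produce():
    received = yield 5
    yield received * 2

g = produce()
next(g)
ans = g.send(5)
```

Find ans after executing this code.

Step 1: next(g) advances to first yield, producing 5.
Step 2: send(5) resumes, received = 5.
Step 3: yield received * 2 = 5 * 2 = 10.
Therefore ans = 10.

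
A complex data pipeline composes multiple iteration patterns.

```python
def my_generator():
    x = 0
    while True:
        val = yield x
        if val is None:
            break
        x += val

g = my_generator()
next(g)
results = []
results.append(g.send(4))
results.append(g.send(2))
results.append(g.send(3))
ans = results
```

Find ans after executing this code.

Step 1: next(g) -> yield 0.
Step 2: send(4) -> x = 4, yield 4.
Step 3: send(2) -> x = 6, yield 6.
Step 4: send(3) -> x = 9, yield 9.
Therefore ans = [4, 6, 9].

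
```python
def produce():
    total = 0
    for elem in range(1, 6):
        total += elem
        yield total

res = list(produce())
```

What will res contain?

Step 1: Generator accumulates running sum:
  elem=1: total = 1, yield 1
  elem=2: total = 3, yield 3
  elem=3: total = 6, yield 6
  elem=4: total = 10, yield 10
  elem=5: total = 15, yield 15
Therefore res = [1, 3, 6, 10, 15].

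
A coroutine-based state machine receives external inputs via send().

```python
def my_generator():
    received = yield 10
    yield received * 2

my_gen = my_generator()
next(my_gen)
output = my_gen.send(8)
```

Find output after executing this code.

Step 1: next(my_gen) advances to first yield, producing 10.
Step 2: send(8) resumes, received = 8.
Step 3: yield received * 2 = 8 * 2 = 16.
Therefore output = 16.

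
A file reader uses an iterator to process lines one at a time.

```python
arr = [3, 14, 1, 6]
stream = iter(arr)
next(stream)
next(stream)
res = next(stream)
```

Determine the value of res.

Step 1: Create iterator over [3, 14, 1, 6].
Step 2: next() consumes 3.
Step 3: next() consumes 14.
Step 4: next() returns 1.
Therefore res = 1.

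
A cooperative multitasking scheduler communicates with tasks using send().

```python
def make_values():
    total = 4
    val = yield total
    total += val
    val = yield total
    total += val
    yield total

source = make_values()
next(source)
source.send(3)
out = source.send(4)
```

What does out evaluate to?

Step 1: next() -> yield total=4.
Step 2: send(3) -> val=3, total = 4+3 = 7, yield 7.
Step 3: send(4) -> val=4, total = 7+4 = 11, yield 11.
Therefore out = 11.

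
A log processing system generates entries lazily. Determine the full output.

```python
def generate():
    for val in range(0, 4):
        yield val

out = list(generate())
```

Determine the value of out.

Step 1: The generator yields each value from range(0, 4).
Step 2: list() consumes all yields: [0, 1, 2, 3].
Therefore out = [0, 1, 2, 3].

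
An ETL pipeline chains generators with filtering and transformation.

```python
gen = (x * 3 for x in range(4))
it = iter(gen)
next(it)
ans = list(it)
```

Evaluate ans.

Step 1: Generator produces [0, 3, 6, 9].
Step 2: next(it) consumes first element (0).
Step 3: list(it) collects remaining: [3, 6, 9].
Therefore ans = [3, 6, 9].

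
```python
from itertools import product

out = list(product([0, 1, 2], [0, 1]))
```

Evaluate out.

Step 1: product([0, 1, 2], [0, 1]) gives all pairs:
  (0, 0)
  (0, 1)
  (1, 0)
  (1, 1)
  (2, 0)
  (2, 1)
Therefore out = [(0, 0), (0, 1), (1, 0), (1, 1), (2, 0), (2, 1)].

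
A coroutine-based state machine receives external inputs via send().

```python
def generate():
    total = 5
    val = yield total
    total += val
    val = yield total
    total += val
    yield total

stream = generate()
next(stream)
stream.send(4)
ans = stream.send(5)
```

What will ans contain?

Step 1: next() -> yield total=5.
Step 2: send(4) -> val=4, total = 5+4 = 9, yield 9.
Step 3: send(5) -> val=5, total = 9+5 = 14, yield 14.
Therefore ans = 14.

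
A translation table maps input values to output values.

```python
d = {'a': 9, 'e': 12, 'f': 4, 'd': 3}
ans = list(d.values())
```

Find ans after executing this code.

Step 1: d.values() returns the dictionary values in insertion order.
Therefore ans = [9, 12, 4, 3].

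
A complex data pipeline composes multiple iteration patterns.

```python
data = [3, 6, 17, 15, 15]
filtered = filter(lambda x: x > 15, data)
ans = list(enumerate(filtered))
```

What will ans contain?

Step 1: Filter [3, 6, 17, 15, 15] for > 15: [17].
Step 2: enumerate re-indexes from 0: [(0, 17)].
Therefore ans = [(0, 17)].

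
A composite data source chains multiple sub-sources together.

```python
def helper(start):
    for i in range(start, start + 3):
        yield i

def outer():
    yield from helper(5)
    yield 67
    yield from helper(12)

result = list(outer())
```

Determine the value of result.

Step 1: outer() delegates to helper(5):
  yield 5
  yield 6
  yield 7
Step 2: yield 67
Step 3: Delegates to helper(12):
  yield 12
  yield 13
  yield 14
Therefore result = [5, 6, 7, 67, 12, 13, 14].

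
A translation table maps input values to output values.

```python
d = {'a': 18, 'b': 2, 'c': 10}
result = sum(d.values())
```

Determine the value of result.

Step 1: d.values() = [18, 2, 10].
Step 2: sum = 30.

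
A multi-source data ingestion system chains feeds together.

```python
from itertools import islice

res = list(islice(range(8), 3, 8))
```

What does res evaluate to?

Step 1: islice(range(8), 3, 8) takes elements at indices [3, 8).
Step 2: Elements: [3, 4, 5, 6, 7].
Therefore res = [3, 4, 5, 6, 7].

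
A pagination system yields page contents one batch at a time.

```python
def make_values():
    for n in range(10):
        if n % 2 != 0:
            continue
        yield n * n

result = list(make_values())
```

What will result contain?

Step 1: Only yield n**2 when n is divisible by 2:
  n=0: 0 % 2 == 0, yield 0**2 = 0
  n=2: 2 % 2 == 0, yield 2**2 = 4
  n=4: 4 % 2 == 0, yield 4**2 = 16
  n=6: 6 % 2 == 0, yield 6**2 = 36
  n=8: 8 % 2 == 0, yield 8**2 = 64
Therefore result = [0, 4, 16, 36, 64].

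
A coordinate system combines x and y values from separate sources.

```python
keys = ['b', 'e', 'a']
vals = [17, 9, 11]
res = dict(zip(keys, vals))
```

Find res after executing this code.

Step 1: zip pairs keys with values:
  'b' -> 17
  'e' -> 9
  'a' -> 11
Therefore res = {'b': 17, 'e': 9, 'a': 11}.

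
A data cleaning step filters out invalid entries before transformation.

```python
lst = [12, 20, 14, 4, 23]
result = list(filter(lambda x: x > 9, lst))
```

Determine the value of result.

Step 1: Filter elements > 9:
  12: kept
  20: kept
  14: kept
  4: removed
  23: kept
Therefore result = [12, 20, 14, 23].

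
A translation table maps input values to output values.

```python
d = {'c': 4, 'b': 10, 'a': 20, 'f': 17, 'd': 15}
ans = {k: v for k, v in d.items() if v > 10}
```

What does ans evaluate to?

Step 1: Filter items where value > 10:
  'c': 4 <= 10: removed
  'b': 10 <= 10: removed
  'a': 20 > 10: kept
  'f': 17 > 10: kept
  'd': 15 > 10: kept
Therefore ans = {'a': 20, 'f': 17, 'd': 15}.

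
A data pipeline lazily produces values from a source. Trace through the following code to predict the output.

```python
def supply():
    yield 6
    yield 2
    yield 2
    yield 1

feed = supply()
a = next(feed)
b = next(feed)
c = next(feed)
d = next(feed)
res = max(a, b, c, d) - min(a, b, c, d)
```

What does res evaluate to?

Step 1: Create generator and consume all values:
  a = next(feed) = 6
  b = next(feed) = 2
  c = next(feed) = 2
  d = next(feed) = 1
Step 2: max = 6, min = 1, res = 6 - 1 = 5.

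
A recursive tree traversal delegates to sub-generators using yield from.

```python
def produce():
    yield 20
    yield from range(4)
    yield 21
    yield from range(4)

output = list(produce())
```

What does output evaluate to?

Step 1: Trace yields in order:
  yield 20
  yield 0
  yield 1
  yield 2
  yield 3
  yield 21
  yield 0
  yield 1
  yield 2
  yield 3
Therefore output = [20, 0, 1, 2, 3, 21, 0, 1, 2, 3].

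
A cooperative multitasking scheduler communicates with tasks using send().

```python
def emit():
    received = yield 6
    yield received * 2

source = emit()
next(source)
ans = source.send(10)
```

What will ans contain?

Step 1: next(source) advances to first yield, producing 6.
Step 2: send(10) resumes, received = 10.
Step 3: yield received * 2 = 10 * 2 = 20.
Therefore ans = 20.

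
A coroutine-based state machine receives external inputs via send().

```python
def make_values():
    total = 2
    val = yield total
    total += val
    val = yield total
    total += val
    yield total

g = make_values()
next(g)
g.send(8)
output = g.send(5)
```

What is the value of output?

Step 1: next() -> yield total=2.
Step 2: send(8) -> val=8, total = 2+8 = 10, yield 10.
Step 3: send(5) -> val=5, total = 10+5 = 15, yield 15.
Therefore output = 15.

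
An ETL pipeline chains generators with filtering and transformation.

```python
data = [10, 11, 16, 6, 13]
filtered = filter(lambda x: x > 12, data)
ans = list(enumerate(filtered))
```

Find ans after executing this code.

Step 1: Filter [10, 11, 16, 6, 13] for > 12: [16, 13].
Step 2: enumerate re-indexes from 0: [(0, 16), (1, 13)].
Therefore ans = [(0, 16), (1, 13)].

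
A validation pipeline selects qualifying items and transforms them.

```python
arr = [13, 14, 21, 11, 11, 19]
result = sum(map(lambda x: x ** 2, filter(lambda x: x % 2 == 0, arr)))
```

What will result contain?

Step 1: Filter even numbers from [13, 14, 21, 11, 11, 19]: [14]
Step 2: Square each: [196]
Step 3: Sum = 196.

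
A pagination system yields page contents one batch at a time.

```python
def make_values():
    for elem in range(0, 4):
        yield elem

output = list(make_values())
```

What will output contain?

Step 1: The generator yields each value from range(0, 4).
Step 2: list() consumes all yields: [0, 1, 2, 3].
Therefore output = [0, 1, 2, 3].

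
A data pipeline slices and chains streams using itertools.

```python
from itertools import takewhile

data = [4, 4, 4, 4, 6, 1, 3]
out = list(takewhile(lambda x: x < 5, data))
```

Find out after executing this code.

Step 1: takewhile stops at first element >= 5:
  4 < 5: take
  4 < 5: take
  4 < 5: take
  4 < 5: take
  6 >= 5: stop
Therefore out = [4, 4, 4, 4].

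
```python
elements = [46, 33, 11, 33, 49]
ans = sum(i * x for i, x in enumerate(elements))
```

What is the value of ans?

Step 1: Compute i * x for each (i, x) in enumerate([46, 33, 11, 33, 49]):
  i=0, x=46: 0*46 = 0
  i=1, x=33: 1*33 = 33
  i=2, x=11: 2*11 = 22
  i=3, x=33: 3*33 = 99
  i=4, x=49: 4*49 = 196
Step 2: sum = 0 + 33 + 22 + 99 + 196 = 350.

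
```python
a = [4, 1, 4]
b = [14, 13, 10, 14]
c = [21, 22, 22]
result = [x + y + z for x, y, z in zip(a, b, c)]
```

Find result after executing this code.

Step 1: zip three lists (truncates to shortest, len=3):
  4 + 14 + 21 = 39
  1 + 13 + 22 = 36
  4 + 10 + 22 = 36
Therefore result = [39, 36, 36].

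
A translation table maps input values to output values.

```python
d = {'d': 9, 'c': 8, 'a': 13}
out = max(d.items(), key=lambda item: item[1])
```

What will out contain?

Step 1: Find item with maximum value:
  ('d', 9)
  ('c', 8)
  ('a', 13)
Step 2: Maximum value is 13 at key 'a'.
Therefore out = ('a', 13).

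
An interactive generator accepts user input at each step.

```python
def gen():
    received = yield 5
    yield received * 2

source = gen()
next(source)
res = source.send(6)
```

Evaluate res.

Step 1: next(source) advances to first yield, producing 5.
Step 2: send(6) resumes, received = 6.
Step 3: yield received * 2 = 6 * 2 = 12.
Therefore res = 12.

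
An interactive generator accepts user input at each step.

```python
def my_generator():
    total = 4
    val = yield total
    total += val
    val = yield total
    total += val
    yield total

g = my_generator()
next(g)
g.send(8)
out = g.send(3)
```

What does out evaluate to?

Step 1: next() -> yield total=4.
Step 2: send(8) -> val=8, total = 4+8 = 12, yield 12.
Step 3: send(3) -> val=3, total = 12+3 = 15, yield 15.
Therefore out = 15.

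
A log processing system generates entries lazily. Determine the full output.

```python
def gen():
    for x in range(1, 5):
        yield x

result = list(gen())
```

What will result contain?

Step 1: The generator yields each value from range(1, 5).
Step 2: list() consumes all yields: [1, 2, 3, 4].
Therefore result = [1, 2, 3, 4].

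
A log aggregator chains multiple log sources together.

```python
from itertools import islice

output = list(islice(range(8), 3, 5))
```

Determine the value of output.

Step 1: islice(range(8), 3, 5) takes elements at indices [3, 5).
Step 2: Elements: [3, 4].
Therefore output = [3, 4].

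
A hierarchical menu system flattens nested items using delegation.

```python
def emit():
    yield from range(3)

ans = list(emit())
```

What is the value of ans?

Step 1: yield from delegates to the iterable, yielding each element.
Step 2: Collected values: [0, 1, 2].
Therefore ans = [0, 1, 2].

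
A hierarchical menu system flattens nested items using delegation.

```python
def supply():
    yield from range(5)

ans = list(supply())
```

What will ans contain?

Step 1: yield from delegates to the iterable, yielding each element.
Step 2: Collected values: [0, 1, 2, 3, 4].
Therefore ans = [0, 1, 2, 3, 4].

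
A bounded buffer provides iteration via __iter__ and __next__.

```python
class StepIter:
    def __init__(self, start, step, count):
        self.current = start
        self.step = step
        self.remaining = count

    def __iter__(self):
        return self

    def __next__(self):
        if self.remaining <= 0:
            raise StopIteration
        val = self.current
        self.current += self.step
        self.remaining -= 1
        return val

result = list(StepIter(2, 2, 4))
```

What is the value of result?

Step 1: StepIter starts at 2, increments by 2, for 4 steps:
  Yield 2, then current += 2
  Yield 4, then current += 2
  Yield 6, then current += 2
  Yield 8, then current += 2
Therefore result = [2, 4, 6, 8].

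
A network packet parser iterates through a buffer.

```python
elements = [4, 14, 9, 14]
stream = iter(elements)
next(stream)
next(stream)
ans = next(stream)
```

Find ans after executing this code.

Step 1: Create iterator over [4, 14, 9, 14].
Step 2: next() consumes 4.
Step 3: next() consumes 14.
Step 4: next() returns 9.
Therefore ans = 9.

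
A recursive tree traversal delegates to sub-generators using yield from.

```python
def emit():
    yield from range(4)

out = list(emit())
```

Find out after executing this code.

Step 1: yield from delegates to the iterable, yielding each element.
Step 2: Collected values: [0, 1, 2, 3].
Therefore out = [0, 1, 2, 3].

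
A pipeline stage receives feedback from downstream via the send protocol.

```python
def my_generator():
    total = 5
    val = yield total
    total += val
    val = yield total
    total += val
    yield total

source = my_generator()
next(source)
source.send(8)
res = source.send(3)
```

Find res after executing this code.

Step 1: next() -> yield total=5.
Step 2: send(8) -> val=8, total = 5+8 = 13, yield 13.
Step 3: send(3) -> val=3, total = 13+3 = 16, yield 16.
Therefore res = 16.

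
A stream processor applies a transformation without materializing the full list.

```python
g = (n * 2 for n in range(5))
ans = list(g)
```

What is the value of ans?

Step 1: For each n in range(5), compute n*2:
  n=0: 0*2 = 0
  n=1: 1*2 = 2
  n=2: 2*2 = 4
  n=3: 3*2 = 6
  n=4: 4*2 = 8
Therefore ans = [0, 2, 4, 6, 8].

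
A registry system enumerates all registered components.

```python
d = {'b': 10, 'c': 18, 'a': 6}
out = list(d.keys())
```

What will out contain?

Step 1: d.keys() returns the dictionary keys in insertion order.
Therefore out = ['b', 'c', 'a'].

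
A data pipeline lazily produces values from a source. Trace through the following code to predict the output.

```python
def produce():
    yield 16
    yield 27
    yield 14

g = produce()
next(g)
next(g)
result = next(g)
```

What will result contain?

Step 1: produce() creates a generator.
Step 2: next(g) yields 16 (consumed and discarded).
Step 3: next(g) yields 27 (consumed and discarded).
Step 4: next(g) yields 14, assigned to result.
Therefore result = 14.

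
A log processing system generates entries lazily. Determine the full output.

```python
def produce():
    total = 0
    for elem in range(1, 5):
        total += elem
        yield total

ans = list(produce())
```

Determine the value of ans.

Step 1: Generator accumulates running sum:
  elem=1: total = 1, yield 1
  elem=2: total = 3, yield 3
  elem=3: total = 6, yield 6
  elem=4: total = 10, yield 10
Therefore ans = [1, 3, 6, 10].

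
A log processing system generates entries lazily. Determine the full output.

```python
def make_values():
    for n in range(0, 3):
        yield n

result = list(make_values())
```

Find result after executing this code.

Step 1: The generator yields each value from range(0, 3).
Step 2: list() consumes all yields: [0, 1, 2].
Therefore result = [0, 1, 2].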